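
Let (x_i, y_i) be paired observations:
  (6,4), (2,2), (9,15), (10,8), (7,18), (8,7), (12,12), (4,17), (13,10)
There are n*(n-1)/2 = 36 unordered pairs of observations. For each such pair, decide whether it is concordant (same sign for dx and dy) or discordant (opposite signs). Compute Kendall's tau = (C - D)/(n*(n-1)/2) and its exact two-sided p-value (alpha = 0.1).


Step 1: Enumerate the 36 unordered pairs (i,j) with i<j and classify each by sign(x_j-x_i) * sign(y_j-y_i).
  (1,2):dx=-4,dy=-2->C; (1,3):dx=+3,dy=+11->C; (1,4):dx=+4,dy=+4->C; (1,5):dx=+1,dy=+14->C
  (1,6):dx=+2,dy=+3->C; (1,7):dx=+6,dy=+8->C; (1,8):dx=-2,dy=+13->D; (1,9):dx=+7,dy=+6->C
  (2,3):dx=+7,dy=+13->C; (2,4):dx=+8,dy=+6->C; (2,5):dx=+5,dy=+16->C; (2,6):dx=+6,dy=+5->C
  (2,7):dx=+10,dy=+10->C; (2,8):dx=+2,dy=+15->C; (2,9):dx=+11,dy=+8->C; (3,4):dx=+1,dy=-7->D
  (3,5):dx=-2,dy=+3->D; (3,6):dx=-1,dy=-8->C; (3,7):dx=+3,dy=-3->D; (3,8):dx=-5,dy=+2->D
  (3,9):dx=+4,dy=-5->D; (4,5):dx=-3,dy=+10->D; (4,6):dx=-2,dy=-1->C; (4,7):dx=+2,dy=+4->C
  (4,8):dx=-6,dy=+9->D; (4,9):dx=+3,dy=+2->C; (5,6):dx=+1,dy=-11->D; (5,7):dx=+5,dy=-6->D
  (5,8):dx=-3,dy=-1->C; (5,9):dx=+6,dy=-8->D; (6,7):dx=+4,dy=+5->C; (6,8):dx=-4,dy=+10->D
  (6,9):dx=+5,dy=+3->C; (7,8):dx=-8,dy=+5->D; (7,9):dx=+1,dy=-2->D; (8,9):dx=+9,dy=-7->D
Step 2: C = 21, D = 15, total pairs = 36.
Step 3: tau = (C - D)/(n(n-1)/2) = (21 - 15)/36 = 0.166667.
Step 4: Exact two-sided p-value (enumerate n! = 362880 permutations of y under H0): p = 0.612202.
Step 5: alpha = 0.1. fail to reject H0.

tau_b = 0.1667 (C=21, D=15), p = 0.612202, fail to reject H0.


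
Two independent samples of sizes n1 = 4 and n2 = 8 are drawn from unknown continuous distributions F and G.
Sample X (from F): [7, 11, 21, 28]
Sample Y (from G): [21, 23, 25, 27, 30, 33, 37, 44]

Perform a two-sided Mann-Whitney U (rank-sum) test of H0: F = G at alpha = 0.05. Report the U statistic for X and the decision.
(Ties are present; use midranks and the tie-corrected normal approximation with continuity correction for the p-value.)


Step 1: Combine and sort all 12 observations; assign midranks.
sorted (value, group): (7,X), (11,X), (21,X), (21,Y), (23,Y), (25,Y), (27,Y), (28,X), (30,Y), (33,Y), (37,Y), (44,Y)
ranks: 7->1, 11->2, 21->3.5, 21->3.5, 23->5, 25->6, 27->7, 28->8, 30->9, 33->10, 37->11, 44->12
Step 2: Rank sum for X: R1 = 1 + 2 + 3.5 + 8 = 14.5.
Step 3: U_X = R1 - n1(n1+1)/2 = 14.5 - 4*5/2 = 14.5 - 10 = 4.5.
       U_Y = n1*n2 - U_X = 32 - 4.5 = 27.5.
Step 4: Ties are present, so use the tie-corrected normal approximation (with continuity correction) for the p-value.
Step 5: p-value = 0.061271; compare to alpha = 0.05. fail to reject H0.

U_X = 4.5, p = 0.061271, fail to reject H0 at alpha = 0.05.


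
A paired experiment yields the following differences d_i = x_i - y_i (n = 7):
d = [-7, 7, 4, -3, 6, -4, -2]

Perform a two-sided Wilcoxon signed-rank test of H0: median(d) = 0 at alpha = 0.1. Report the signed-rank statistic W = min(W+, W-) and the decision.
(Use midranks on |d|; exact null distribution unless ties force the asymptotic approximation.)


Step 1: Drop any zero differences (none here) and take |d_i|.
|d| = [7, 7, 4, 3, 6, 4, 2]
Step 2: Midrank |d_i| (ties get averaged ranks).
ranks: |7|->6.5, |7|->6.5, |4|->3.5, |3|->2, |6|->5, |4|->3.5, |2|->1
Step 3: Attach original signs; sum ranks with positive sign and with negative sign.
W+ = 6.5 + 3.5 + 5 = 15
W- = 6.5 + 2 + 3.5 + 1 = 13
(Check: W+ + W- = 28 should equal n(n+1)/2 = 28.)
Step 4: Test statistic W = min(W+, W-) = 13.
Step 5: Ties in |d|, so use the tie-corrected normal approximation.
        E[W] = n(n+1)/4 = 7*8/4 = 14.
        Tie groups: |d|=4 (t=2), |d|=7 (t=2); sum(t^3 - t) = 12.
        Var[W] = n(n+1)(2n+1)/24 - sum(t^3-t)/48 = 840/24 - 12/48 = 34.75.
        z = (W - E[W]) / sqrt(Var[W]) = (13 - 14) / 5.8949 = -0.1696.
        Two-sided p = 2*Phi(z) = 0.865295.
Step 6: alpha = 0.1. fail to reject H0.

W+ = 15, W- = 13, W = min = 13, p = 0.865295, fail to reject H0.


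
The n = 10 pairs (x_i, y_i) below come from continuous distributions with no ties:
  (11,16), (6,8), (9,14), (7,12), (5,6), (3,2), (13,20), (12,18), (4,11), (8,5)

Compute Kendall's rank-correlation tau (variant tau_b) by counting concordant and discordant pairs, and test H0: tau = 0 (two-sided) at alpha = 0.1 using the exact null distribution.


Step 1: Enumerate the 45 unordered pairs (i,j) with i<j and classify each by sign(x_j-x_i) * sign(y_j-y_i).
  (1,2):dx=-5,dy=-8->C; (1,3):dx=-2,dy=-2->C; (1,4):dx=-4,dy=-4->C; (1,5):dx=-6,dy=-10->C
  (1,6):dx=-8,dy=-14->C; (1,7):dx=+2,dy=+4->C; (1,8):dx=+1,dy=+2->C; (1,9):dx=-7,dy=-5->C
  (1,10):dx=-3,dy=-11->C; (2,3):dx=+3,dy=+6->C; (2,4):dx=+1,dy=+4->C; (2,5):dx=-1,dy=-2->C
  (2,6):dx=-3,dy=-6->C; (2,7):dx=+7,dy=+12->C; (2,8):dx=+6,dy=+10->C; (2,9):dx=-2,dy=+3->D
  (2,10):dx=+2,dy=-3->D; (3,4):dx=-2,dy=-2->C; (3,5):dx=-4,dy=-8->C; (3,6):dx=-6,dy=-12->C
  (3,7):dx=+4,dy=+6->C; (3,8):dx=+3,dy=+4->C; (3,9):dx=-5,dy=-3->C; (3,10):dx=-1,dy=-9->C
  (4,5):dx=-2,dy=-6->C; (4,6):dx=-4,dy=-10->C; (4,7):dx=+6,dy=+8->C; (4,8):dx=+5,dy=+6->C
  (4,9):dx=-3,dy=-1->C; (4,10):dx=+1,dy=-7->D; (5,6):dx=-2,dy=-4->C; (5,7):dx=+8,dy=+14->C
  (5,8):dx=+7,dy=+12->C; (5,9):dx=-1,dy=+5->D; (5,10):dx=+3,dy=-1->D; (6,7):dx=+10,dy=+18->C
  (6,8):dx=+9,dy=+16->C; (6,9):dx=+1,dy=+9->C; (6,10):dx=+5,dy=+3->C; (7,8):dx=-1,dy=-2->C
  (7,9):dx=-9,dy=-9->C; (7,10):dx=-5,dy=-15->C; (8,9):dx=-8,dy=-7->C; (8,10):dx=-4,dy=-13->C
  (9,10):dx=+4,dy=-6->D
Step 2: C = 39, D = 6, total pairs = 45.
Step 3: tau = (C - D)/(n(n-1)/2) = (39 - 6)/45 = 0.733333.
Step 4: Exact two-sided p-value (enumerate n! = 3628800 permutations of y under H0): p = 0.002213.
Step 5: alpha = 0.1. reject H0.

tau_b = 0.7333 (C=39, D=6), p = 0.002213, reject H0.


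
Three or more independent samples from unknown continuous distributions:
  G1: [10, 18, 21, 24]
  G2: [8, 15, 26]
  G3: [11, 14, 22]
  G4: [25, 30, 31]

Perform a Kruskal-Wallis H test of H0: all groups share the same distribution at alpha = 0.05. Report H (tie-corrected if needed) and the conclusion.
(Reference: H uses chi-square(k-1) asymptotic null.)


Step 1: Combine all N = 13 observations and assign midranks.
sorted (value, group, rank): (8,G2,1), (10,G1,2), (11,G3,3), (14,G3,4), (15,G2,5), (18,G1,6), (21,G1,7), (22,G3,8), (24,G1,9), (25,G4,10), (26,G2,11), (30,G4,12), (31,G4,13)
Step 2: Sum ranks within each group.
R_1 = 24 (n_1 = 4)
R_2 = 17 (n_2 = 3)
R_3 = 15 (n_3 = 3)
R_4 = 35 (n_4 = 3)
Step 3: H = 12/(N(N+1)) * sum(R_i^2/n_i) - 3(N+1)
     = 12/(13*14) * (24^2/4 + 17^2/3 + 15^2/3 + 35^2/3) - 3*14
     = 0.065934 * 723.667 - 42
     = 5.714286.
Step 4: No ties, so H is used without correction.
Step 5: Under H0, H ~ chi^2(3); p-value = 0.126369.
Step 6: alpha = 0.05. fail to reject H0.

H = 5.7143, df = 3, p = 0.126369, fail to reject H0.


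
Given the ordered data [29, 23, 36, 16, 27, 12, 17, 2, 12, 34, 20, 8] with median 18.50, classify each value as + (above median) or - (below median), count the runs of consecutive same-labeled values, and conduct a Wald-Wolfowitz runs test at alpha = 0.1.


Step 1: Compute median = 18.50; label A = above, B = below.
Labels in order: AAABABBBBAAB  (n_A = 6, n_B = 6)
Step 2: Count runs R = 6.
Step 3: Under H0 (random ordering), E[R] = 2*n_A*n_B/(n_A+n_B) + 1 = 2*6*6/12 + 1 = 7.0000.
        Var[R] = 2*n_A*n_B*(2*n_A*n_B - n_A - n_B) / ((n_A+n_B)^2 * (n_A+n_B-1)) = 4320/1584 = 2.7273.
        SD[R] = 1.6514.
Step 4: Continuity-corrected z = (R + 0.5 - E[R]) / SD[R] = (6 + 0.5 - 7.0000) / 1.6514 = -0.3028.
Step 5: Two-sided p-value via normal approximation = 2*(1 - Phi(|z|)) = 0.762069.
Step 6: alpha = 0.1. fail to reject H0.

R = 6, z = -0.3028, p = 0.762069, fail to reject H0.


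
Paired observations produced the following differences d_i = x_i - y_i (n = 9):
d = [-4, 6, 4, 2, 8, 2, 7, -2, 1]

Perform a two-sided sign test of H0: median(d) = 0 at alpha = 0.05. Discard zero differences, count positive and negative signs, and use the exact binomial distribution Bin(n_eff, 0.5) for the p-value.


Step 1: Discard zero differences. Original n = 9; n_eff = number of nonzero differences = 9.
Nonzero differences (with sign): -4, +6, +4, +2, +8, +2, +7, -2, +1
Step 2: Count signs: positive = 7, negative = 2.
Step 3: Under H0: P(positive) = 0.5, so the number of positives S ~ Bin(9, 0.5).
Step 4: Two-sided exact p-value = sum of Bin(9,0.5) probabilities at or below the observed probability = 0.179688.
Step 5: alpha = 0.05. fail to reject H0.

n_eff = 9, pos = 7, neg = 2, p = 0.179688, fail to reject H0.


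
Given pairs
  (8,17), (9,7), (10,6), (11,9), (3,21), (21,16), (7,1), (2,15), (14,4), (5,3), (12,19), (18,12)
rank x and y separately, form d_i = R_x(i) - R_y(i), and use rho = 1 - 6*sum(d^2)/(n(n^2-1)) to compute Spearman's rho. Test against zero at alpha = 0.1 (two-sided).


Step 1: Rank x and y separately (midranks; no ties here).
rank(x): 8->5, 9->6, 10->7, 11->8, 3->2, 21->12, 7->4, 2->1, 14->10, 5->3, 12->9, 18->11
rank(y): 17->10, 7->5, 6->4, 9->6, 21->12, 16->9, 1->1, 15->8, 4->3, 3->2, 19->11, 12->7
Step 2: d_i = R_x(i) - R_y(i); compute d_i^2.
  (5-10)^2=25, (6-5)^2=1, (7-4)^2=9, (8-6)^2=4, (2-12)^2=100, (12-9)^2=9, (4-1)^2=9, (1-8)^2=49, (10-3)^2=49, (3-2)^2=1, (9-11)^2=4, (11-7)^2=16
sum(d^2) = 276.
Step 3: rho = 1 - 6*276 / (12*(12^2 - 1)) = 1 - 1656/1716 = 0.034965.
Step 4: Under H0, t = rho * sqrt((n-2)/(1-rho^2)) = 0.1106 ~ t(10).
Step 5: Two-sided p-value from the t-distribution with 10 df = 0.914093.
Step 6: alpha = 0.1. fail to reject H0.

rho = 0.0350, p = 0.914093, fail to reject H0 at alpha = 0.1.


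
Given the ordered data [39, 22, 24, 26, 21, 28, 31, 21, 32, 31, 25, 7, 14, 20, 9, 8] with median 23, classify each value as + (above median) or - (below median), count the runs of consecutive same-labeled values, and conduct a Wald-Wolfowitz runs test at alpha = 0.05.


Step 1: Compute median = 23; label A = above, B = below.
Labels in order: ABAABAABAAABBBBB  (n_A = 8, n_B = 8)
Step 2: Count runs R = 8.
Step 3: Under H0 (random ordering), E[R] = 2*n_A*n_B/(n_A+n_B) + 1 = 2*8*8/16 + 1 = 9.0000.
        Var[R] = 2*n_A*n_B*(2*n_A*n_B - n_A - n_B) / ((n_A+n_B)^2 * (n_A+n_B-1)) = 14336/3840 = 3.7333.
        SD[R] = 1.9322.
Step 4: Continuity-corrected z = (R + 0.5 - E[R]) / SD[R] = (8 + 0.5 - 9.0000) / 1.9322 = -0.2588.
Step 5: Two-sided p-value via normal approximation = 2*(1 - Phi(|z|)) = 0.795809.
Step 6: alpha = 0.05. fail to reject H0.

R = 8, z = -0.2588, p = 0.795809, fail to reject H0.


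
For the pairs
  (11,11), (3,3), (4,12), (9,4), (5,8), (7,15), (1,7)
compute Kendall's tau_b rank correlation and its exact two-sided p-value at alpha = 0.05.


Step 1: Enumerate the 21 unordered pairs (i,j) with i<j and classify each by sign(x_j-x_i) * sign(y_j-y_i).
  (1,2):dx=-8,dy=-8->C; (1,3):dx=-7,dy=+1->D; (1,4):dx=-2,dy=-7->C; (1,5):dx=-6,dy=-3->C
  (1,6):dx=-4,dy=+4->D; (1,7):dx=-10,dy=-4->C; (2,3):dx=+1,dy=+9->C; (2,4):dx=+6,dy=+1->C
  (2,5):dx=+2,dy=+5->C; (2,6):dx=+4,dy=+12->C; (2,7):dx=-2,dy=+4->D; (3,4):dx=+5,dy=-8->D
  (3,5):dx=+1,dy=-4->D; (3,6):dx=+3,dy=+3->C; (3,7):dx=-3,dy=-5->C; (4,5):dx=-4,dy=+4->D
  (4,6):dx=-2,dy=+11->D; (4,7):dx=-8,dy=+3->D; (5,6):dx=+2,dy=+7->C; (5,7):dx=-4,dy=-1->C
  (6,7):dx=-6,dy=-8->C
Step 2: C = 13, D = 8, total pairs = 21.
Step 3: tau = (C - D)/(n(n-1)/2) = (13 - 8)/21 = 0.238095.
Step 4: Exact two-sided p-value (enumerate n! = 5040 permutations of y under H0): p = 0.561905.
Step 5: alpha = 0.05. fail to reject H0.

tau_b = 0.2381 (C=13, D=8), p = 0.561905, fail to reject H0.


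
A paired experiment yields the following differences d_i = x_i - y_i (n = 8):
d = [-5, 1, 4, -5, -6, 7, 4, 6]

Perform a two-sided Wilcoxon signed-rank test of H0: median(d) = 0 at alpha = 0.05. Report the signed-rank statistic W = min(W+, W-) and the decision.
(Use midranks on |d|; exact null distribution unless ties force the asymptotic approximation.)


Step 1: Drop any zero differences (none here) and take |d_i|.
|d| = [5, 1, 4, 5, 6, 7, 4, 6]
Step 2: Midrank |d_i| (ties get averaged ranks).
ranks: |5|->4.5, |1|->1, |4|->2.5, |5|->4.5, |6|->6.5, |7|->8, |4|->2.5, |6|->6.5
Step 3: Attach original signs; sum ranks with positive sign and with negative sign.
W+ = 1 + 2.5 + 8 + 2.5 + 6.5 = 20.5
W- = 4.5 + 4.5 + 6.5 = 15.5
(Check: W+ + W- = 36 should equal n(n+1)/2 = 36.)
Step 4: Test statistic W = min(W+, W-) = 15.5.
Step 5: Ties in |d|, so use the tie-corrected normal approximation.
        E[W] = n(n+1)/4 = 8*9/4 = 18.
        Tie groups: |d|=4 (t=2), |d|=5 (t=2), |d|=6 (t=2); sum(t^3 - t) = 18.
        Var[W] = n(n+1)(2n+1)/24 - sum(t^3-t)/48 = 1224/24 - 18/48 = 50.625.
        z = (W - E[W]) / sqrt(Var[W]) = (15.5 - 18) / 7.1151 = -0.3514.
        Two-sided p = 2*Phi(z) = 0.725315.
Step 6: alpha = 0.05. fail to reject H0.

W+ = 20.5, W- = 15.5, W = min = 15.5, p = 0.725315, fail to reject H0.


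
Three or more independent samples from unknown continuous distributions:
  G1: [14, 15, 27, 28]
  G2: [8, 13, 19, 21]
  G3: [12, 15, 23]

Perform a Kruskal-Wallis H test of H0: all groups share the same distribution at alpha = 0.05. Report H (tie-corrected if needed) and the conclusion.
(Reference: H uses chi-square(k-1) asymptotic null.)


Step 1: Combine all N = 11 observations and assign midranks.
sorted (value, group, rank): (8,G2,1), (12,G3,2), (13,G2,3), (14,G1,4), (15,G1,5.5), (15,G3,5.5), (19,G2,7), (21,G2,8), (23,G3,9), (27,G1,10), (28,G1,11)
Step 2: Sum ranks within each group.
R_1 = 30.5 (n_1 = 4)
R_2 = 19 (n_2 = 4)
R_3 = 16.5 (n_3 = 3)
Step 3: H = 12/(N(N+1)) * sum(R_i^2/n_i) - 3(N+1)
     = 12/(11*12) * (30.5^2/4 + 19^2/4 + 16.5^2/3) - 3*12
     = 0.090909 * 413.562 - 36
     = 1.596591.
Step 4: Ties present; correction factor C = 1 - 6/(11^3 - 11) = 0.995455. Corrected H = 1.596591 / 0.995455 = 1.603881.
Step 5: Under H0, H ~ chi^2(2); p-value = 0.448458.
Step 6: alpha = 0.05. fail to reject H0.

H = 1.6039, df = 2, p = 0.448458, fail to reject H0.


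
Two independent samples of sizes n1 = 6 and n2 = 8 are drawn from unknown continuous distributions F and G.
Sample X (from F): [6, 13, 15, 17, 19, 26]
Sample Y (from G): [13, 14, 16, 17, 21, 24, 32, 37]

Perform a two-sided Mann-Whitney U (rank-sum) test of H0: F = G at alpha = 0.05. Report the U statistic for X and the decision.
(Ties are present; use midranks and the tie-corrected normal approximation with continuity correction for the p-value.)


Step 1: Combine and sort all 14 observations; assign midranks.
sorted (value, group): (6,X), (13,X), (13,Y), (14,Y), (15,X), (16,Y), (17,X), (17,Y), (19,X), (21,Y), (24,Y), (26,X), (32,Y), (37,Y)
ranks: 6->1, 13->2.5, 13->2.5, 14->4, 15->5, 16->6, 17->7.5, 17->7.5, 19->9, 21->10, 24->11, 26->12, 32->13, 37->14
Step 2: Rank sum for X: R1 = 1 + 2.5 + 5 + 7.5 + 9 + 12 = 37.
Step 3: U_X = R1 - n1(n1+1)/2 = 37 - 6*7/2 = 37 - 21 = 16.
       U_Y = n1*n2 - U_X = 48 - 16 = 32.
Step 4: Ties are present, so use the tie-corrected normal approximation (with continuity correction) for the p-value.
Step 5: p-value = 0.331857; compare to alpha = 0.05. fail to reject H0.

U_X = 16, p = 0.331857, fail to reject H0 at alpha = 0.05.


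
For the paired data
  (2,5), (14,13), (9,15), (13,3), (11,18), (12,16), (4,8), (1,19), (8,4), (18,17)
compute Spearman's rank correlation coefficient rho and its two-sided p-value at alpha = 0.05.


Step 1: Rank x and y separately (midranks; no ties here).
rank(x): 2->2, 14->9, 9->5, 13->8, 11->6, 12->7, 4->3, 1->1, 8->4, 18->10
rank(y): 5->3, 13->5, 15->6, 3->1, 18->9, 16->7, 8->4, 19->10, 4->2, 17->8
Step 2: d_i = R_x(i) - R_y(i); compute d_i^2.
  (2-3)^2=1, (9-5)^2=16, (5-6)^2=1, (8-1)^2=49, (6-9)^2=9, (7-7)^2=0, (3-4)^2=1, (1-10)^2=81, (4-2)^2=4, (10-8)^2=4
sum(d^2) = 166.
Step 3: rho = 1 - 6*166 / (10*(10^2 - 1)) = 1 - 996/990 = -0.006061.
Step 4: Under H0, t = rho * sqrt((n-2)/(1-rho^2)) = -0.0171 ~ t(8).
Step 5: Two-sided p-value from the t-distribution with 8 df = 0.986743.
Step 6: alpha = 0.05. fail to reject H0.

rho = -0.0061, p = 0.986743, fail to reject H0 at alpha = 0.05.


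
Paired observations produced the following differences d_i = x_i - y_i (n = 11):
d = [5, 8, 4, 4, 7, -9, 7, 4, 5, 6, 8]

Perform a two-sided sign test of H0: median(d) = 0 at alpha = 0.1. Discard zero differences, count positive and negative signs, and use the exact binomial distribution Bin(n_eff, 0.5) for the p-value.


Step 1: Discard zero differences. Original n = 11; n_eff = number of nonzero differences = 11.
Nonzero differences (with sign): +5, +8, +4, +4, +7, -9, +7, +4, +5, +6, +8
Step 2: Count signs: positive = 10, negative = 1.
Step 3: Under H0: P(positive) = 0.5, so the number of positives S ~ Bin(11, 0.5).
Step 4: Two-sided exact p-value = sum of Bin(11,0.5) probabilities at or below the observed probability = 0.011719.
Step 5: alpha = 0.1. reject H0.

n_eff = 11, pos = 10, neg = 1, p = 0.011719, reject H0.


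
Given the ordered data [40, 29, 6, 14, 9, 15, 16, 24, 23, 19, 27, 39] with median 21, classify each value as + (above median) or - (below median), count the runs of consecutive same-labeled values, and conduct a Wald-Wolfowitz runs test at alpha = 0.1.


Step 1: Compute median = 21; label A = above, B = below.
Labels in order: AABBBBBAABAA  (n_A = 6, n_B = 6)
Step 2: Count runs R = 5.
Step 3: Under H0 (random ordering), E[R] = 2*n_A*n_B/(n_A+n_B) + 1 = 2*6*6/12 + 1 = 7.0000.
        Var[R] = 2*n_A*n_B*(2*n_A*n_B - n_A - n_B) / ((n_A+n_B)^2 * (n_A+n_B-1)) = 4320/1584 = 2.7273.
        SD[R] = 1.6514.
Step 4: Continuity-corrected z = (R + 0.5 - E[R]) / SD[R] = (5 + 0.5 - 7.0000) / 1.6514 = -0.9083.
Step 5: Two-sided p-value via normal approximation = 2*(1 - Phi(|z|)) = 0.363722.
Step 6: alpha = 0.1. fail to reject H0.

R = 5, z = -0.9083, p = 0.363722, fail to reject H0.


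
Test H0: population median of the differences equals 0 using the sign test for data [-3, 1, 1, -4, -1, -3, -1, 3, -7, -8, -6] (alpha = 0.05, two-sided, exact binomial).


Step 1: Discard zero differences. Original n = 11; n_eff = number of nonzero differences = 11.
Nonzero differences (with sign): -3, +1, +1, -4, -1, -3, -1, +3, -7, -8, -6
Step 2: Count signs: positive = 3, negative = 8.
Step 3: Under H0: P(positive) = 0.5, so the number of positives S ~ Bin(11, 0.5).
Step 4: Two-sided exact p-value = sum of Bin(11,0.5) probabilities at or below the observed probability = 0.226562.
Step 5: alpha = 0.05. fail to reject H0.

n_eff = 11, pos = 3, neg = 8, p = 0.226562, fail to reject H0.


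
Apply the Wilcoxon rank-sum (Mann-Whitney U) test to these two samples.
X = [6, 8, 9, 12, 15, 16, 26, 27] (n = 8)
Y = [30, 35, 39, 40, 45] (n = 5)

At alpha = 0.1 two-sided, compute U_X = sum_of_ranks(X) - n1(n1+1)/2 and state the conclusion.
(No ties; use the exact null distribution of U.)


Step 1: Combine and sort all 13 observations; assign midranks.
sorted (value, group): (6,X), (8,X), (9,X), (12,X), (15,X), (16,X), (26,X), (27,X), (30,Y), (35,Y), (39,Y), (40,Y), (45,Y)
ranks: 6->1, 8->2, 9->3, 12->4, 15->5, 16->6, 26->7, 27->8, 30->9, 35->10, 39->11, 40->12, 45->13
Step 2: Rank sum for X: R1 = 1 + 2 + 3 + 4 + 5 + 6 + 7 + 8 = 36.
Step 3: U_X = R1 - n1(n1+1)/2 = 36 - 8*9/2 = 36 - 36 = 0.
       U_Y = n1*n2 - U_X = 40 - 0 = 40.
Step 4: No ties, so the exact null distribution of U (based on enumerating the C(13,8) = 1287 equally likely rank assignments) gives the two-sided p-value.
Step 5: p-value = 0.001554; compare to alpha = 0.1. reject H0.

U_X = 0, p = 0.001554, reject H0 at alpha = 0.1.


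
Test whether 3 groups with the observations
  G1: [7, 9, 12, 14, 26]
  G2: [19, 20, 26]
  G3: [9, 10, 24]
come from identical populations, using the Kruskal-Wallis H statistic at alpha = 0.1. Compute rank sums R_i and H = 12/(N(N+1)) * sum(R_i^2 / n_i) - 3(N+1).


Step 1: Combine all N = 11 observations and assign midranks.
sorted (value, group, rank): (7,G1,1), (9,G1,2.5), (9,G3,2.5), (10,G3,4), (12,G1,5), (14,G1,6), (19,G2,7), (20,G2,8), (24,G3,9), (26,G1,10.5), (26,G2,10.5)
Step 2: Sum ranks within each group.
R_1 = 25 (n_1 = 5)
R_2 = 25.5 (n_2 = 3)
R_3 = 15.5 (n_3 = 3)
Step 3: H = 12/(N(N+1)) * sum(R_i^2/n_i) - 3(N+1)
     = 12/(11*12) * (25^2/5 + 25.5^2/3 + 15.5^2/3) - 3*12
     = 0.090909 * 421.833 - 36
     = 2.348485.
Step 4: Ties present; correction factor C = 1 - 12/(11^3 - 11) = 0.990909. Corrected H = 2.348485 / 0.990909 = 2.370031.
Step 5: Under H0, H ~ chi^2(2); p-value = 0.305742.
Step 6: alpha = 0.1. fail to reject H0.

H = 2.3700, df = 2, p = 0.305742, fail to reject H0.


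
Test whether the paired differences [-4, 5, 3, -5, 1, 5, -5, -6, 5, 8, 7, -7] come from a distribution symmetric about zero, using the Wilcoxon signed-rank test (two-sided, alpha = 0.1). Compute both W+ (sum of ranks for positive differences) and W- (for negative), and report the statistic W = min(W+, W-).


Step 1: Drop any zero differences (none here) and take |d_i|.
|d| = [4, 5, 3, 5, 1, 5, 5, 6, 5, 8, 7, 7]
Step 2: Midrank |d_i| (ties get averaged ranks).
ranks: |4|->3, |5|->6, |3|->2, |5|->6, |1|->1, |5|->6, |5|->6, |6|->9, |5|->6, |8|->12, |7|->10.5, |7|->10.5
Step 3: Attach original signs; sum ranks with positive sign and with negative sign.
W+ = 6 + 2 + 1 + 6 + 6 + 12 + 10.5 = 43.5
W- = 3 + 6 + 6 + 9 + 10.5 = 34.5
(Check: W+ + W- = 78 should equal n(n+1)/2 = 78.)
Step 4: Test statistic W = min(W+, W-) = 34.5.
Step 5: Ties in |d|, so use the tie-corrected normal approximation.
        E[W] = n(n+1)/4 = 12*13/4 = 39.
        Tie groups: |d|=5 (t=5), |d|=7 (t=2); sum(t^3 - t) = 126.
        Var[W] = n(n+1)(2n+1)/24 - sum(t^3-t)/48 = 3900/24 - 126/48 = 159.875.
        z = (W - E[W]) / sqrt(Var[W]) = (34.5 - 39) / 12.6442 = -0.3559.
        Two-sided p = 2*Phi(z) = 0.721919.
Step 6: alpha = 0.1. fail to reject H0.

W+ = 43.5, W- = 34.5, W = min = 34.5, p = 0.721919, fail to reject H0.


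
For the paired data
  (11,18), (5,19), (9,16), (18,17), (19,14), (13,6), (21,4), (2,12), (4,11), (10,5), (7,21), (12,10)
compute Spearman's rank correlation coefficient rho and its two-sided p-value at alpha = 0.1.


Step 1: Rank x and y separately (midranks; no ties here).
rank(x): 11->7, 5->3, 9->5, 18->10, 19->11, 13->9, 21->12, 2->1, 4->2, 10->6, 7->4, 12->8
rank(y): 18->10, 19->11, 16->8, 17->9, 14->7, 6->3, 4->1, 12->6, 11->5, 5->2, 21->12, 10->4
Step 2: d_i = R_x(i) - R_y(i); compute d_i^2.
  (7-10)^2=9, (3-11)^2=64, (5-8)^2=9, (10-9)^2=1, (11-7)^2=16, (9-3)^2=36, (12-1)^2=121, (1-6)^2=25, (2-5)^2=9, (6-2)^2=16, (4-12)^2=64, (8-4)^2=16
sum(d^2) = 386.
Step 3: rho = 1 - 6*386 / (12*(12^2 - 1)) = 1 - 2316/1716 = -0.349650.
Step 4: Under H0, t = rho * sqrt((n-2)/(1-rho^2)) = -1.1802 ~ t(10).
Step 5: Two-sided p-value from the t-distribution with 10 df = 0.265239.
Step 6: alpha = 0.1. fail to reject H0.

rho = -0.3497, p = 0.265239, fail to reject H0 at alpha = 0.1.


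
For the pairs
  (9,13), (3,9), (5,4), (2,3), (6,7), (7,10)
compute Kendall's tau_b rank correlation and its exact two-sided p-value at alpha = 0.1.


Step 1: Enumerate the 15 unordered pairs (i,j) with i<j and classify each by sign(x_j-x_i) * sign(y_j-y_i).
  (1,2):dx=-6,dy=-4->C; (1,3):dx=-4,dy=-9->C; (1,4):dx=-7,dy=-10->C; (1,5):dx=-3,dy=-6->C
  (1,6):dx=-2,dy=-3->C; (2,3):dx=+2,dy=-5->D; (2,4):dx=-1,dy=-6->C; (2,5):dx=+3,dy=-2->D
  (2,6):dx=+4,dy=+1->C; (3,4):dx=-3,dy=-1->C; (3,5):dx=+1,dy=+3->C; (3,6):dx=+2,dy=+6->C
  (4,5):dx=+4,dy=+4->C; (4,6):dx=+5,dy=+7->C; (5,6):dx=+1,dy=+3->C
Step 2: C = 13, D = 2, total pairs = 15.
Step 3: tau = (C - D)/(n(n-1)/2) = (13 - 2)/15 = 0.733333.
Step 4: Exact two-sided p-value (enumerate n! = 720 permutations of y under H0): p = 0.055556.
Step 5: alpha = 0.1. reject H0.

tau_b = 0.7333 (C=13, D=2), p = 0.055556, reject H0.


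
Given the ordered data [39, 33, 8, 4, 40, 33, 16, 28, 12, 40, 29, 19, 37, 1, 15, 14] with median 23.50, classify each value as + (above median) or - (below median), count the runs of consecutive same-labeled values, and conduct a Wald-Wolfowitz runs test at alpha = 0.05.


Step 1: Compute median = 23.50; label A = above, B = below.
Labels in order: AABBAABABAABABBB  (n_A = 8, n_B = 8)
Step 2: Count runs R = 10.
Step 3: Under H0 (random ordering), E[R] = 2*n_A*n_B/(n_A+n_B) + 1 = 2*8*8/16 + 1 = 9.0000.
        Var[R] = 2*n_A*n_B*(2*n_A*n_B - n_A - n_B) / ((n_A+n_B)^2 * (n_A+n_B-1)) = 14336/3840 = 3.7333.
        SD[R] = 1.9322.
Step 4: Continuity-corrected z = (R - 0.5 - E[R]) / SD[R] = (10 - 0.5 - 9.0000) / 1.9322 = 0.2588.
Step 5: Two-sided p-value via normal approximation = 2*(1 - Phi(|z|)) = 0.795809.
Step 6: alpha = 0.05. fail to reject H0.

R = 10, z = 0.2588, p = 0.795809, fail to reject H0.


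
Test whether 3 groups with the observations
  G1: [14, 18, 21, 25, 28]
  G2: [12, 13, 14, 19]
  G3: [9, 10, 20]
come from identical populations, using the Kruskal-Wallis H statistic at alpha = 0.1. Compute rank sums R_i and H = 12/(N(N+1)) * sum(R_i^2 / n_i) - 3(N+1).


Step 1: Combine all N = 12 observations and assign midranks.
sorted (value, group, rank): (9,G3,1), (10,G3,2), (12,G2,3), (13,G2,4), (14,G1,5.5), (14,G2,5.5), (18,G1,7), (19,G2,8), (20,G3,9), (21,G1,10), (25,G1,11), (28,G1,12)
Step 2: Sum ranks within each group.
R_1 = 45.5 (n_1 = 5)
R_2 = 20.5 (n_2 = 4)
R_3 = 12 (n_3 = 3)
Step 3: H = 12/(N(N+1)) * sum(R_i^2/n_i) - 3(N+1)
     = 12/(12*13) * (45.5^2/5 + 20.5^2/4 + 12^2/3) - 3*13
     = 0.076923 * 567.112 - 39
     = 4.624038.
Step 4: Ties present; correction factor C = 1 - 6/(12^3 - 12) = 0.996503. Corrected H = 4.624038 / 0.996503 = 4.640263.
Step 5: Under H0, H ~ chi^2(2); p-value = 0.098261.
Step 6: alpha = 0.1. reject H0.

H = 4.6403, df = 2, p = 0.098261, reject H0.


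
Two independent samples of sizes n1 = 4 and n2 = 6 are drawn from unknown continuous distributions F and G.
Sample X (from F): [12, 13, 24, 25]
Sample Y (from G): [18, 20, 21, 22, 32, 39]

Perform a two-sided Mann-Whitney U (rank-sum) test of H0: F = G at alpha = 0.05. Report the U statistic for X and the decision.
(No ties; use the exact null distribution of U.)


Step 1: Combine and sort all 10 observations; assign midranks.
sorted (value, group): (12,X), (13,X), (18,Y), (20,Y), (21,Y), (22,Y), (24,X), (25,X), (32,Y), (39,Y)
ranks: 12->1, 13->2, 18->3, 20->4, 21->5, 22->6, 24->7, 25->8, 32->9, 39->10
Step 2: Rank sum for X: R1 = 1 + 2 + 7 + 8 = 18.
Step 3: U_X = R1 - n1(n1+1)/2 = 18 - 4*5/2 = 18 - 10 = 8.
       U_Y = n1*n2 - U_X = 24 - 8 = 16.
Step 4: No ties, so the exact null distribution of U (based on enumerating the C(10,4) = 210 equally likely rank assignments) gives the two-sided p-value.
Step 5: p-value = 0.476190; compare to alpha = 0.05. fail to reject H0.

U_X = 8, p = 0.476190, fail to reject H0 at alpha = 0.05.


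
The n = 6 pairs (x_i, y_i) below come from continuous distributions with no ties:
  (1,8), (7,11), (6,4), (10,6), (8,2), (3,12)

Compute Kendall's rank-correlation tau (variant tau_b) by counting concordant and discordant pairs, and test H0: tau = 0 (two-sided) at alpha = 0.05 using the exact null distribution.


Step 1: Enumerate the 15 unordered pairs (i,j) with i<j and classify each by sign(x_j-x_i) * sign(y_j-y_i).
  (1,2):dx=+6,dy=+3->C; (1,3):dx=+5,dy=-4->D; (1,4):dx=+9,dy=-2->D; (1,5):dx=+7,dy=-6->D
  (1,6):dx=+2,dy=+4->C; (2,3):dx=-1,dy=-7->C; (2,4):dx=+3,dy=-5->D; (2,5):dx=+1,dy=-9->D
  (2,6):dx=-4,dy=+1->D; (3,4):dx=+4,dy=+2->C; (3,5):dx=+2,dy=-2->D; (3,6):dx=-3,dy=+8->D
  (4,5):dx=-2,dy=-4->C; (4,6):dx=-7,dy=+6->D; (5,6):dx=-5,dy=+10->D
Step 2: C = 5, D = 10, total pairs = 15.
Step 3: tau = (C - D)/(n(n-1)/2) = (5 - 10)/15 = -0.333333.
Step 4: Exact two-sided p-value (enumerate n! = 720 permutations of y under H0): p = 0.469444.
Step 5: alpha = 0.05. fail to reject H0.

tau_b = -0.3333 (C=5, D=10), p = 0.469444, fail to reject H0.


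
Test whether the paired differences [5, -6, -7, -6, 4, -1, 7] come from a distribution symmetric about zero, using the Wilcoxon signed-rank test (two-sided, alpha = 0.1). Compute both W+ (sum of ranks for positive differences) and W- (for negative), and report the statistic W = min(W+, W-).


Step 1: Drop any zero differences (none here) and take |d_i|.
|d| = [5, 6, 7, 6, 4, 1, 7]
Step 2: Midrank |d_i| (ties get averaged ranks).
ranks: |5|->3, |6|->4.5, |7|->6.5, |6|->4.5, |4|->2, |1|->1, |7|->6.5
Step 3: Attach original signs; sum ranks with positive sign and with negative sign.
W+ = 3 + 2 + 6.5 = 11.5
W- = 4.5 + 6.5 + 4.5 + 1 = 16.5
(Check: W+ + W- = 28 should equal n(n+1)/2 = 28.)
Step 4: Test statistic W = min(W+, W-) = 11.5.
Step 5: Ties in |d|, so use the tie-corrected normal approximation.
        E[W] = n(n+1)/4 = 7*8/4 = 14.
        Tie groups: |d|=6 (t=2), |d|=7 (t=2); sum(t^3 - t) = 12.
        Var[W] = n(n+1)(2n+1)/24 - sum(t^3-t)/48 = 840/24 - 12/48 = 34.75.
        z = (W - E[W]) / sqrt(Var[W]) = (11.5 - 14) / 5.8949 = -0.4241.
        Two-sided p = 2*Phi(z) = 0.671497.
Step 6: alpha = 0.1. fail to reject H0.

W+ = 11.5, W- = 16.5, W = min = 11.5, p = 0.671497, fail to reject H0.


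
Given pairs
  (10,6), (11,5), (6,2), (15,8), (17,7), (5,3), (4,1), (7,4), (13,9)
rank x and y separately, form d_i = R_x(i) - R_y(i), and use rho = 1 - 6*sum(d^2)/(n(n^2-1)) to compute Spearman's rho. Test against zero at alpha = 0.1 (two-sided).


Step 1: Rank x and y separately (midranks; no ties here).
rank(x): 10->5, 11->6, 6->3, 15->8, 17->9, 5->2, 4->1, 7->4, 13->7
rank(y): 6->6, 5->5, 2->2, 8->8, 7->7, 3->3, 1->1, 4->4, 9->9
Step 2: d_i = R_x(i) - R_y(i); compute d_i^2.
  (5-6)^2=1, (6-5)^2=1, (3-2)^2=1, (8-8)^2=0, (9-7)^2=4, (2-3)^2=1, (1-1)^2=0, (4-4)^2=0, (7-9)^2=4
sum(d^2) = 12.
Step 3: rho = 1 - 6*12 / (9*(9^2 - 1)) = 1 - 72/720 = 0.900000.
Step 4: Under H0, t = rho * sqrt((n-2)/(1-rho^2)) = 5.4628 ~ t(7).
Step 5: Two-sided p-value from the t-distribution with 7 df = 0.000943.
Step 6: alpha = 0.1. reject H0.

rho = 0.9000, p = 0.000943, reject H0 at alpha = 0.1.


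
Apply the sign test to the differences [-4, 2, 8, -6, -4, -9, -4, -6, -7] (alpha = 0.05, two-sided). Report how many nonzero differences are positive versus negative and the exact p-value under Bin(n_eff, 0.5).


Step 1: Discard zero differences. Original n = 9; n_eff = number of nonzero differences = 9.
Nonzero differences (with sign): -4, +2, +8, -6, -4, -9, -4, -6, -7
Step 2: Count signs: positive = 2, negative = 7.
Step 3: Under H0: P(positive) = 0.5, so the number of positives S ~ Bin(9, 0.5).
Step 4: Two-sided exact p-value = sum of Bin(9,0.5) probabilities at or below the observed probability = 0.179688.
Step 5: alpha = 0.05. fail to reject H0.

n_eff = 9, pos = 2, neg = 7, p = 0.179688, fail to reject H0.


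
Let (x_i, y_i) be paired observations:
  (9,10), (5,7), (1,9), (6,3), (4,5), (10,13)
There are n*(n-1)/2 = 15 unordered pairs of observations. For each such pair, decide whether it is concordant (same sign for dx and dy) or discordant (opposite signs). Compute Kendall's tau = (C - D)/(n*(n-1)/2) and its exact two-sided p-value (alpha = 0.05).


Step 1: Enumerate the 15 unordered pairs (i,j) with i<j and classify each by sign(x_j-x_i) * sign(y_j-y_i).
  (1,2):dx=-4,dy=-3->C; (1,3):dx=-8,dy=-1->C; (1,4):dx=-3,dy=-7->C; (1,5):dx=-5,dy=-5->C
  (1,6):dx=+1,dy=+3->C; (2,3):dx=-4,dy=+2->D; (2,4):dx=+1,dy=-4->D; (2,5):dx=-1,dy=-2->C
  (2,6):dx=+5,dy=+6->C; (3,4):dx=+5,dy=-6->D; (3,5):dx=+3,dy=-4->D; (3,6):dx=+9,dy=+4->C
  (4,5):dx=-2,dy=+2->D; (4,6):dx=+4,dy=+10->C; (5,6):dx=+6,dy=+8->C
Step 2: C = 10, D = 5, total pairs = 15.
Step 3: tau = (C - D)/(n(n-1)/2) = (10 - 5)/15 = 0.333333.
Step 4: Exact two-sided p-value (enumerate n! = 720 permutations of y under H0): p = 0.469444.
Step 5: alpha = 0.05. fail to reject H0.

tau_b = 0.3333 (C=10, D=5), p = 0.469444, fail to reject H0.


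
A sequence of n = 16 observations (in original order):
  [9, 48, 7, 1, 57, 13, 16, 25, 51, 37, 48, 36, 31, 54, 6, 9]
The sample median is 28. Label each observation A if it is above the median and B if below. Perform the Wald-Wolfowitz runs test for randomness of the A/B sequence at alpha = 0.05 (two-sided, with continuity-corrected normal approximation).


Step 1: Compute median = 28; label A = above, B = below.
Labels in order: BABBABBBAAAAAABB  (n_A = 8, n_B = 8)
Step 2: Count runs R = 7.
Step 3: Under H0 (random ordering), E[R] = 2*n_A*n_B/(n_A+n_B) + 1 = 2*8*8/16 + 1 = 9.0000.
        Var[R] = 2*n_A*n_B*(2*n_A*n_B - n_A - n_B) / ((n_A+n_B)^2 * (n_A+n_B-1)) = 14336/3840 = 3.7333.
        SD[R] = 1.9322.
Step 4: Continuity-corrected z = (R + 0.5 - E[R]) / SD[R] = (7 + 0.5 - 9.0000) / 1.9322 = -0.7763.
Step 5: Two-sided p-value via normal approximation = 2*(1 - Phi(|z|)) = 0.437558.
Step 6: alpha = 0.05. fail to reject H0.

R = 7, z = -0.7763, p = 0.437558, fail to reject H0.


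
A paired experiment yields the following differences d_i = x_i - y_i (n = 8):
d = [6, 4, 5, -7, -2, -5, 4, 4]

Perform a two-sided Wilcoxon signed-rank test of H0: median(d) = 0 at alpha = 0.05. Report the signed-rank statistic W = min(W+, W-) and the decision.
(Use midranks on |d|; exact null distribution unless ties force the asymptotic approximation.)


Step 1: Drop any zero differences (none here) and take |d_i|.
|d| = [6, 4, 5, 7, 2, 5, 4, 4]
Step 2: Midrank |d_i| (ties get averaged ranks).
ranks: |6|->7, |4|->3, |5|->5.5, |7|->8, |2|->1, |5|->5.5, |4|->3, |4|->3
Step 3: Attach original signs; sum ranks with positive sign and with negative sign.
W+ = 7 + 3 + 5.5 + 3 + 3 = 21.5
W- = 8 + 1 + 5.5 = 14.5
(Check: W+ + W- = 36 should equal n(n+1)/2 = 36.)
Step 4: Test statistic W = min(W+, W-) = 14.5.
Step 5: Ties in |d|, so use the tie-corrected normal approximation.
        E[W] = n(n+1)/4 = 8*9/4 = 18.
        Tie groups: |d|=4 (t=3), |d|=5 (t=2); sum(t^3 - t) = 30.
        Var[W] = n(n+1)(2n+1)/24 - sum(t^3-t)/48 = 1224/24 - 30/48 = 50.375.
        z = (W - E[W]) / sqrt(Var[W]) = (14.5 - 18) / 7.0975 = -0.4931.
        Two-sided p = 2*Phi(z) = 0.621921.
Step 6: alpha = 0.05. fail to reject H0.

W+ = 21.5, W- = 14.5, W = min = 14.5, p = 0.621921, fail to reject H0.


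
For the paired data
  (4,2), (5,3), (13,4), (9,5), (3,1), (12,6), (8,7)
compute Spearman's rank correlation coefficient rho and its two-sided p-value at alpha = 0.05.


Step 1: Rank x and y separately (midranks; no ties here).
rank(x): 4->2, 5->3, 13->7, 9->5, 3->1, 12->6, 8->4
rank(y): 2->2, 3->3, 4->4, 5->5, 1->1, 6->6, 7->7
Step 2: d_i = R_x(i) - R_y(i); compute d_i^2.
  (2-2)^2=0, (3-3)^2=0, (7-4)^2=9, (5-5)^2=0, (1-1)^2=0, (6-6)^2=0, (4-7)^2=9
sum(d^2) = 18.
Step 3: rho = 1 - 6*18 / (7*(7^2 - 1)) = 1 - 108/336 = 0.678571.
Step 4: Under H0, t = rho * sqrt((n-2)/(1-rho^2)) = 2.0657 ~ t(5).
Step 5: Two-sided p-value from the t-distribution with 5 df = 0.093750.
Step 6: alpha = 0.05. fail to reject H0.

rho = 0.6786, p = 0.093750, fail to reject H0 at alpha = 0.05.


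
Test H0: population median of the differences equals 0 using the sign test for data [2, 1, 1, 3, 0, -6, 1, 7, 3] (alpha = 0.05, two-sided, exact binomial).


Step 1: Discard zero differences. Original n = 9; n_eff = number of nonzero differences = 8.
Nonzero differences (with sign): +2, +1, +1, +3, -6, +1, +7, +3
Step 2: Count signs: positive = 7, negative = 1.
Step 3: Under H0: P(positive) = 0.5, so the number of positives S ~ Bin(8, 0.5).
Step 4: Two-sided exact p-value = sum of Bin(8,0.5) probabilities at or below the observed probability = 0.070312.
Step 5: alpha = 0.05. fail to reject H0.

n_eff = 8, pos = 7, neg = 1, p = 0.070312, fail to reject H0.


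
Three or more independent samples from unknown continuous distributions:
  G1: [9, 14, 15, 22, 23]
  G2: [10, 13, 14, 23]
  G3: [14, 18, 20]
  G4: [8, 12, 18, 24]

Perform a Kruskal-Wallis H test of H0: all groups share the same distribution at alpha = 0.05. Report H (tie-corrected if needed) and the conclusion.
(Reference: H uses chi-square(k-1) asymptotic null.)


Step 1: Combine all N = 16 observations and assign midranks.
sorted (value, group, rank): (8,G4,1), (9,G1,2), (10,G2,3), (12,G4,4), (13,G2,5), (14,G1,7), (14,G2,7), (14,G3,7), (15,G1,9), (18,G3,10.5), (18,G4,10.5), (20,G3,12), (22,G1,13), (23,G1,14.5), (23,G2,14.5), (24,G4,16)
Step 2: Sum ranks within each group.
R_1 = 45.5 (n_1 = 5)
R_2 = 29.5 (n_2 = 4)
R_3 = 29.5 (n_3 = 3)
R_4 = 31.5 (n_4 = 4)
Step 3: H = 12/(N(N+1)) * sum(R_i^2/n_i) - 3(N+1)
     = 12/(16*17) * (45.5^2/5 + 29.5^2/4 + 29.5^2/3 + 31.5^2/4) - 3*17
     = 0.044118 * 1169.76 - 51
     = 0.606985.
Step 4: Ties present; correction factor C = 1 - 36/(16^3 - 16) = 0.991176. Corrected H = 0.606985 / 0.991176 = 0.612389.
Step 5: Under H0, H ~ chi^2(3); p-value = 0.893590.
Step 6: alpha = 0.05. fail to reject H0.

H = 0.6124, df = 3, p = 0.893590, fail to reject H0.


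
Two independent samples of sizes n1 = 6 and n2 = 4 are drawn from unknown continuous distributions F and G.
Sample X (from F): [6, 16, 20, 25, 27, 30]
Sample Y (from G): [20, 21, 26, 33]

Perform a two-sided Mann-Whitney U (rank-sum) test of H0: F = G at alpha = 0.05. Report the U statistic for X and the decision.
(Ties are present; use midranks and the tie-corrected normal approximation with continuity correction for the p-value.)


Step 1: Combine and sort all 10 observations; assign midranks.
sorted (value, group): (6,X), (16,X), (20,X), (20,Y), (21,Y), (25,X), (26,Y), (27,X), (30,X), (33,Y)
ranks: 6->1, 16->2, 20->3.5, 20->3.5, 21->5, 25->6, 26->7, 27->8, 30->9, 33->10
Step 2: Rank sum for X: R1 = 1 + 2 + 3.5 + 6 + 8 + 9 = 29.5.
Step 3: U_X = R1 - n1(n1+1)/2 = 29.5 - 6*7/2 = 29.5 - 21 = 8.5.
       U_Y = n1*n2 - U_X = 24 - 8.5 = 15.5.
Step 4: Ties are present, so use the tie-corrected normal approximation (with continuity correction) for the p-value.
Step 5: p-value = 0.521166; compare to alpha = 0.05. fail to reject H0.

U_X = 8.5, p = 0.521166, fail to reject H0 at alpha = 0.05.


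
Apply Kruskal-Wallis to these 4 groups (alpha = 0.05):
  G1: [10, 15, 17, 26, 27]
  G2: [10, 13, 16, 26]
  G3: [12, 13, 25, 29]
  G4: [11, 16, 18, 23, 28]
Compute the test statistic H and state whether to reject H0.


Step 1: Combine all N = 18 observations and assign midranks.
sorted (value, group, rank): (10,G1,1.5), (10,G2,1.5), (11,G4,3), (12,G3,4), (13,G2,5.5), (13,G3,5.5), (15,G1,7), (16,G2,8.5), (16,G4,8.5), (17,G1,10), (18,G4,11), (23,G4,12), (25,G3,13), (26,G1,14.5), (26,G2,14.5), (27,G1,16), (28,G4,17), (29,G3,18)
Step 2: Sum ranks within each group.
R_1 = 49 (n_1 = 5)
R_2 = 30 (n_2 = 4)
R_3 = 40.5 (n_3 = 4)
R_4 = 51.5 (n_4 = 5)
Step 3: H = 12/(N(N+1)) * sum(R_i^2/n_i) - 3(N+1)
     = 12/(18*19) * (49^2/5 + 30^2/4 + 40.5^2/4 + 51.5^2/5) - 3*19
     = 0.035088 * 1645.71 - 57
     = 0.744298.
Step 4: Ties present; correction factor C = 1 - 24/(18^3 - 18) = 0.995872. Corrected H = 0.744298 / 0.995872 = 0.747383.
Step 5: Under H0, H ~ chi^2(3); p-value = 0.862006.
Step 6: alpha = 0.05. fail to reject H0.

H = 0.7474, df = 3, p = 0.862006, fail to reject H0.


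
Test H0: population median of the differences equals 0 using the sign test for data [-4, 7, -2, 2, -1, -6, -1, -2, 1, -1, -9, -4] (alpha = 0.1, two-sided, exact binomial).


Step 1: Discard zero differences. Original n = 12; n_eff = number of nonzero differences = 12.
Nonzero differences (with sign): -4, +7, -2, +2, -1, -6, -1, -2, +1, -1, -9, -4
Step 2: Count signs: positive = 3, negative = 9.
Step 3: Under H0: P(positive) = 0.5, so the number of positives S ~ Bin(12, 0.5).
Step 4: Two-sided exact p-value = sum of Bin(12,0.5) probabilities at or below the observed probability = 0.145996.
Step 5: alpha = 0.1. fail to reject H0.

n_eff = 12, pos = 3, neg = 9, p = 0.145996, fail to reject H0.


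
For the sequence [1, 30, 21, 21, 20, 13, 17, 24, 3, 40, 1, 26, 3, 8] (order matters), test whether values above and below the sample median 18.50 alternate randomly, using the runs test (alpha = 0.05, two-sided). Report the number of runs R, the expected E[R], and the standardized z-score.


Step 1: Compute median = 18.50; label A = above, B = below.
Labels in order: BAAAABBABABABB  (n_A = 7, n_B = 7)
Step 2: Count runs R = 9.
Step 3: Under H0 (random ordering), E[R] = 2*n_A*n_B/(n_A+n_B) + 1 = 2*7*7/14 + 1 = 8.0000.
        Var[R] = 2*n_A*n_B*(2*n_A*n_B - n_A - n_B) / ((n_A+n_B)^2 * (n_A+n_B-1)) = 8232/2548 = 3.2308.
        SD[R] = 1.7974.
Step 4: Continuity-corrected z = (R - 0.5 - E[R]) / SD[R] = (9 - 0.5 - 8.0000) / 1.7974 = 0.2782.
Step 5: Two-sided p-value via normal approximation = 2*(1 - Phi(|z|)) = 0.780879.
Step 6: alpha = 0.05. fail to reject H0.

R = 9, z = 0.2782, p = 0.780879, fail to reject H0.


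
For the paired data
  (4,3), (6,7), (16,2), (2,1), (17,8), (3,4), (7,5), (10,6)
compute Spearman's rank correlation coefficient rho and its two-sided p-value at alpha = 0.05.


Step 1: Rank x and y separately (midranks; no ties here).
rank(x): 4->3, 6->4, 16->7, 2->1, 17->8, 3->2, 7->5, 10->6
rank(y): 3->3, 7->7, 2->2, 1->1, 8->8, 4->4, 5->5, 6->6
Step 2: d_i = R_x(i) - R_y(i); compute d_i^2.
  (3-3)^2=0, (4-7)^2=9, (7-2)^2=25, (1-1)^2=0, (8-8)^2=0, (2-4)^2=4, (5-5)^2=0, (6-6)^2=0
sum(d^2) = 38.
Step 3: rho = 1 - 6*38 / (8*(8^2 - 1)) = 1 - 228/504 = 0.547619.
Step 4: Under H0, t = rho * sqrt((n-2)/(1-rho^2)) = 1.6031 ~ t(6).
Step 5: Two-sided p-value from the t-distribution with 6 df = 0.160026.
Step 6: alpha = 0.05. fail to reject H0.

rho = 0.5476, p = 0.160026, fail to reject H0 at alpha = 0.05.
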